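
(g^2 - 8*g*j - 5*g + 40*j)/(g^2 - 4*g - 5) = (g - 8*j)/(g + 1)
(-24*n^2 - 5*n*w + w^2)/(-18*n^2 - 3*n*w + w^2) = (-8*n + w)/(-6*n + w)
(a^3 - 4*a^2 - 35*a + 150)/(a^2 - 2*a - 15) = (a^2 + a - 30)/(a + 3)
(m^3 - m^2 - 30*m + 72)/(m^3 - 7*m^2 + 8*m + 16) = (m^2 + 3*m - 18)/(m^2 - 3*m - 4)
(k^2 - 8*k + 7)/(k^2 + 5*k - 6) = (k - 7)/(k + 6)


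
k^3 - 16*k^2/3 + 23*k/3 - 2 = (k - 3)*(k - 2)*(k - 1/3)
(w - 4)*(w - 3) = w^2 - 7*w + 12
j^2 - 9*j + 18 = (j - 6)*(j - 3)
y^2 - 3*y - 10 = (y - 5)*(y + 2)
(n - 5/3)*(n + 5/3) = n^2 - 25/9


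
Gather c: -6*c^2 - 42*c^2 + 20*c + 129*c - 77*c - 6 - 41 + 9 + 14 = -48*c^2 + 72*c - 24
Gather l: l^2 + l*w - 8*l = l^2 + l*(w - 8)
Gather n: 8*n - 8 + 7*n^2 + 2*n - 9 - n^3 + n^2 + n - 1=-n^3 + 8*n^2 + 11*n - 18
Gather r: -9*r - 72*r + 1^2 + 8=9 - 81*r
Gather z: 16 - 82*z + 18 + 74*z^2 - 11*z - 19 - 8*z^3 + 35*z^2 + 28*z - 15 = -8*z^3 + 109*z^2 - 65*z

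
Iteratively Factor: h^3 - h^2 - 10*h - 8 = (h - 4)*(h^2 + 3*h + 2) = (h - 4)*(h + 2)*(h + 1)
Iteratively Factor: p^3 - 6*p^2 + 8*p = (p - 4)*(p^2 - 2*p) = (p - 4)*(p - 2)*(p)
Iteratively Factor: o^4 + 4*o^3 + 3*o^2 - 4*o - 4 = (o - 1)*(o^3 + 5*o^2 + 8*o + 4) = (o - 1)*(o + 1)*(o^2 + 4*o + 4) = (o - 1)*(o + 1)*(o + 2)*(o + 2)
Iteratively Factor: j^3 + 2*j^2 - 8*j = (j)*(j^2 + 2*j - 8) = j*(j - 2)*(j + 4)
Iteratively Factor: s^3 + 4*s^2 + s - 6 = (s - 1)*(s^2 + 5*s + 6) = (s - 1)*(s + 3)*(s + 2)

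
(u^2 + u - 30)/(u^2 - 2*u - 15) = (u + 6)/(u + 3)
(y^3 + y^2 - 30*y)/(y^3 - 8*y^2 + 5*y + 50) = y*(y + 6)/(y^2 - 3*y - 10)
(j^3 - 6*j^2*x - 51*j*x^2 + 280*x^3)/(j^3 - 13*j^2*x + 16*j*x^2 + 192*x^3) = (-j^2 - 2*j*x + 35*x^2)/(-j^2 + 5*j*x + 24*x^2)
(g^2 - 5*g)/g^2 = (g - 5)/g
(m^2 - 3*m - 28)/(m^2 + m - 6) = (m^2 - 3*m - 28)/(m^2 + m - 6)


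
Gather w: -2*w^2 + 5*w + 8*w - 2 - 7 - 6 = -2*w^2 + 13*w - 15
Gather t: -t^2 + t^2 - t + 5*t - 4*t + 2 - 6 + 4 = 0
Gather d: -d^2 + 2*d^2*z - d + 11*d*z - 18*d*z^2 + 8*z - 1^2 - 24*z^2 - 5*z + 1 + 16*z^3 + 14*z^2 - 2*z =d^2*(2*z - 1) + d*(-18*z^2 + 11*z - 1) + 16*z^3 - 10*z^2 + z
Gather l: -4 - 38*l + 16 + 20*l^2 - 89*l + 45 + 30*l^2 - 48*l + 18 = 50*l^2 - 175*l + 75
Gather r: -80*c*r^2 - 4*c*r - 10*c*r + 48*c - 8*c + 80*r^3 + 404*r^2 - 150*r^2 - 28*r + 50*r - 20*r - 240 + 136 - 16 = 40*c + 80*r^3 + r^2*(254 - 80*c) + r*(2 - 14*c) - 120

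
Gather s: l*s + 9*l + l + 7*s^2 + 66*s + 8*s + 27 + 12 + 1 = 10*l + 7*s^2 + s*(l + 74) + 40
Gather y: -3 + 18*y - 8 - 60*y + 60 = 49 - 42*y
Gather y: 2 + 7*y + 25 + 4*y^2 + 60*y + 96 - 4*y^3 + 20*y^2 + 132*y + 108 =-4*y^3 + 24*y^2 + 199*y + 231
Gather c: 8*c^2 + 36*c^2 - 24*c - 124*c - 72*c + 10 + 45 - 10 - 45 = 44*c^2 - 220*c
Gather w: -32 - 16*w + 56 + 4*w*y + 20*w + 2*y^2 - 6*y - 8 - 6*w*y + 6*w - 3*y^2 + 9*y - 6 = w*(10 - 2*y) - y^2 + 3*y + 10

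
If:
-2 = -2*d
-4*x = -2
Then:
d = 1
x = 1/2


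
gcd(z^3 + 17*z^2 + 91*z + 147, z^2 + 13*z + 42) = z + 7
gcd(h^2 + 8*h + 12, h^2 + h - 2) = h + 2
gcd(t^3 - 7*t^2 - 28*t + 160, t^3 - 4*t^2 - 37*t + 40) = t^2 - 3*t - 40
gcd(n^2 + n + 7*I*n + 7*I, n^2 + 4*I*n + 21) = n + 7*I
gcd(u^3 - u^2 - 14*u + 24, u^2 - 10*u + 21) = u - 3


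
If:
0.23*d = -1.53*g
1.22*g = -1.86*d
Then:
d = 0.00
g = 0.00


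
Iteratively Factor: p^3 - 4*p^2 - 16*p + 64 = (p - 4)*(p^2 - 16) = (p - 4)*(p + 4)*(p - 4)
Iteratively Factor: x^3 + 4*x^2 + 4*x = (x + 2)*(x^2 + 2*x) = x*(x + 2)*(x + 2)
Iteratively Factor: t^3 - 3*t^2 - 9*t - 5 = (t + 1)*(t^2 - 4*t - 5) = (t - 5)*(t + 1)*(t + 1)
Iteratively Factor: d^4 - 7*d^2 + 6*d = (d)*(d^3 - 7*d + 6) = d*(d - 2)*(d^2 + 2*d - 3) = d*(d - 2)*(d - 1)*(d + 3)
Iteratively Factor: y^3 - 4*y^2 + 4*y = (y - 2)*(y^2 - 2*y) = y*(y - 2)*(y - 2)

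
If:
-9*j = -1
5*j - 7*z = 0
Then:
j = 1/9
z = 5/63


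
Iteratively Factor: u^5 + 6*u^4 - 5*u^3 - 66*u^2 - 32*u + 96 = (u + 2)*(u^4 + 4*u^3 - 13*u^2 - 40*u + 48) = (u - 3)*(u + 2)*(u^3 + 7*u^2 + 8*u - 16) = (u - 3)*(u - 1)*(u + 2)*(u^2 + 8*u + 16) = (u - 3)*(u - 1)*(u + 2)*(u + 4)*(u + 4)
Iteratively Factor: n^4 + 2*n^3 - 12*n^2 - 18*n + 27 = (n - 1)*(n^3 + 3*n^2 - 9*n - 27) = (n - 1)*(n + 3)*(n^2 - 9) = (n - 1)*(n + 3)^2*(n - 3)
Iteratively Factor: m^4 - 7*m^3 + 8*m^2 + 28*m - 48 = (m + 2)*(m^3 - 9*m^2 + 26*m - 24) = (m - 4)*(m + 2)*(m^2 - 5*m + 6) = (m - 4)*(m - 2)*(m + 2)*(m - 3)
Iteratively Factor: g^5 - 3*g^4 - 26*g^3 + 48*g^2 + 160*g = (g - 5)*(g^4 + 2*g^3 - 16*g^2 - 32*g) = (g - 5)*(g + 2)*(g^3 - 16*g) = (g - 5)*(g + 2)*(g + 4)*(g^2 - 4*g) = g*(g - 5)*(g + 2)*(g + 4)*(g - 4)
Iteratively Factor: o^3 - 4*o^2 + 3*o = (o)*(o^2 - 4*o + 3) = o*(o - 1)*(o - 3)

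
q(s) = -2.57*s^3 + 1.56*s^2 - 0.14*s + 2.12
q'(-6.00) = -296.42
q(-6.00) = 614.24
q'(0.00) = -0.14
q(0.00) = 2.12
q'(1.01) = -4.85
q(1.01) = 0.92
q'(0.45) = -0.30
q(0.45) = 2.14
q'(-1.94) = -35.21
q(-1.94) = 27.03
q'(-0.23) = -1.27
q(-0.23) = 2.27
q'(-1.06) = -12.11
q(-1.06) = 7.08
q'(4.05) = -113.97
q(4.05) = -143.58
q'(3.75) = -96.86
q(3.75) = -111.99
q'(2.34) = -35.06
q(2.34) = -22.59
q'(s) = -7.71*s^2 + 3.12*s - 0.14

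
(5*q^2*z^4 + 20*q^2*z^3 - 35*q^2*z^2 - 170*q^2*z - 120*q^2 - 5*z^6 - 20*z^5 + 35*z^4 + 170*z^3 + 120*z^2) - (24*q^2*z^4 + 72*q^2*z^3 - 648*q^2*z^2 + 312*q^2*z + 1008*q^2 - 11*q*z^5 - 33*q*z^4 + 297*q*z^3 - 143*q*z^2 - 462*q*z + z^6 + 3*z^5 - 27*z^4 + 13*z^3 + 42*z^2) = -19*q^2*z^4 - 52*q^2*z^3 + 613*q^2*z^2 - 482*q^2*z - 1128*q^2 + 11*q*z^5 + 33*q*z^4 - 297*q*z^3 + 143*q*z^2 + 462*q*z - 6*z^6 - 23*z^5 + 62*z^4 + 157*z^3 + 78*z^2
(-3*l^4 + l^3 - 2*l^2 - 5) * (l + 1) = -3*l^5 - 2*l^4 - l^3 - 2*l^2 - 5*l - 5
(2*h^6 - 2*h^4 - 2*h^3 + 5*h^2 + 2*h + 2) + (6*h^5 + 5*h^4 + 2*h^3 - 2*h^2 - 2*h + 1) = 2*h^6 + 6*h^5 + 3*h^4 + 3*h^2 + 3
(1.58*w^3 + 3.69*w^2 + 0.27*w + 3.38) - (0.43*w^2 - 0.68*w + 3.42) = 1.58*w^3 + 3.26*w^2 + 0.95*w - 0.04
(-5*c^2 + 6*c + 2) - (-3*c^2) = -2*c^2 + 6*c + 2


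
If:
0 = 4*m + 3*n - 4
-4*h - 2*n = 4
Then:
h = -n/2 - 1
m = 1 - 3*n/4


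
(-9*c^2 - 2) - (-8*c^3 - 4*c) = 8*c^3 - 9*c^2 + 4*c - 2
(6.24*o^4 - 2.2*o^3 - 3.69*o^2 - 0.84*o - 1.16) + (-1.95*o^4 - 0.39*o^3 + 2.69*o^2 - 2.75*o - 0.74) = 4.29*o^4 - 2.59*o^3 - 1.0*o^2 - 3.59*o - 1.9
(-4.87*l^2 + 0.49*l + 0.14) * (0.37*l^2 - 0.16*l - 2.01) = -1.8019*l^4 + 0.9605*l^3 + 9.7621*l^2 - 1.0073*l - 0.2814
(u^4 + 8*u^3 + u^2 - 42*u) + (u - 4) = u^4 + 8*u^3 + u^2 - 41*u - 4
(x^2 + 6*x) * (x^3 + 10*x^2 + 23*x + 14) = x^5 + 16*x^4 + 83*x^3 + 152*x^2 + 84*x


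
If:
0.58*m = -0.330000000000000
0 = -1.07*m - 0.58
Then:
No Solution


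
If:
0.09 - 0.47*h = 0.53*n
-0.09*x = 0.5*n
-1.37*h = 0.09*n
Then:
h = -0.01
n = 0.18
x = -1.00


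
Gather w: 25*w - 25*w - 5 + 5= 0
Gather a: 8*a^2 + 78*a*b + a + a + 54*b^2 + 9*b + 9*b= 8*a^2 + a*(78*b + 2) + 54*b^2 + 18*b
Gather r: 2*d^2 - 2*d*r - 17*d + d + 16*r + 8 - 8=2*d^2 - 16*d + r*(16 - 2*d)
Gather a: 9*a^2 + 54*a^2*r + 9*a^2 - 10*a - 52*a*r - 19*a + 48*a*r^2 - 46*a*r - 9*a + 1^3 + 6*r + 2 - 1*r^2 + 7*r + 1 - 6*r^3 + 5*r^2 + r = a^2*(54*r + 18) + a*(48*r^2 - 98*r - 38) - 6*r^3 + 4*r^2 + 14*r + 4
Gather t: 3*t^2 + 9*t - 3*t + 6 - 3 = 3*t^2 + 6*t + 3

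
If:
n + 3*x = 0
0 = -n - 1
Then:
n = -1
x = 1/3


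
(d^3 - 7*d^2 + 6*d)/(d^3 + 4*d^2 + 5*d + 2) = d*(d^2 - 7*d + 6)/(d^3 + 4*d^2 + 5*d + 2)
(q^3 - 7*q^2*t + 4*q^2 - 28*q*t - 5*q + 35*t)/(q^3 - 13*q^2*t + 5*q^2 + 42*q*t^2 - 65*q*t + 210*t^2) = (q - 1)/(q - 6*t)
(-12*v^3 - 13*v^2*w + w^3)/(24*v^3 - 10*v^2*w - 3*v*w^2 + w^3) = (-v - w)/(2*v - w)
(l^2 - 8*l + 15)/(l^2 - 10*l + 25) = (l - 3)/(l - 5)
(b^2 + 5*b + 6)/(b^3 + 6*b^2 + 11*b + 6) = 1/(b + 1)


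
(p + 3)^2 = p^2 + 6*p + 9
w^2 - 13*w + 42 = (w - 7)*(w - 6)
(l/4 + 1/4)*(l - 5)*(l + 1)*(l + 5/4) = l^4/4 - 7*l^3/16 - 51*l^2/16 - 65*l/16 - 25/16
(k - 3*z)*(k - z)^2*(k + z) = k^4 - 4*k^3*z + 2*k^2*z^2 + 4*k*z^3 - 3*z^4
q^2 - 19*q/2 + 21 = (q - 6)*(q - 7/2)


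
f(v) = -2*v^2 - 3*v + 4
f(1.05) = -1.36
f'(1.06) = -7.24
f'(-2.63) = 7.52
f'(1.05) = -7.20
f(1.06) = -1.43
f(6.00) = -86.00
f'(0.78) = -6.12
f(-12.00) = -248.00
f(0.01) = 3.97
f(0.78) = 0.44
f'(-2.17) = 5.68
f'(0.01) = -3.04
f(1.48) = -4.82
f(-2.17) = 1.09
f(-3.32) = -8.08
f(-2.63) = -1.94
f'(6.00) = -27.00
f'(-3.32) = 10.28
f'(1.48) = -8.92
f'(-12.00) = 45.00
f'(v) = -4*v - 3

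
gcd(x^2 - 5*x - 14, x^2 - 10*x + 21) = x - 7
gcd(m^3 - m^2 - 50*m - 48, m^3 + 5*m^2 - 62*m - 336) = m^2 - 2*m - 48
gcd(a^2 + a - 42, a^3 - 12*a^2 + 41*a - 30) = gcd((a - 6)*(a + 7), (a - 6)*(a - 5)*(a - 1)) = a - 6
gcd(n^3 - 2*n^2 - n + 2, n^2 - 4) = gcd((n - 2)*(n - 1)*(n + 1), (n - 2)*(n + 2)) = n - 2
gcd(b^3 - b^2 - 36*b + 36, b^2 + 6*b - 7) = b - 1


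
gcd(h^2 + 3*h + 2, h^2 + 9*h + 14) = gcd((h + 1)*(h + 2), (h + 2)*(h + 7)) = h + 2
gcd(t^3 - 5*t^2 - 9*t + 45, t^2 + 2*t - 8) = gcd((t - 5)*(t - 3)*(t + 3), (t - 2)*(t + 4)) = 1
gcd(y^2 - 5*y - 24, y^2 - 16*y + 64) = y - 8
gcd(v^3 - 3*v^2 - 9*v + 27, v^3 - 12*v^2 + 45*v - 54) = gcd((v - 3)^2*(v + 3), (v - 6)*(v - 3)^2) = v^2 - 6*v + 9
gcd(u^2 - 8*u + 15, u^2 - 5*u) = u - 5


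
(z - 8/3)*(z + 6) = z^2 + 10*z/3 - 16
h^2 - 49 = (h - 7)*(h + 7)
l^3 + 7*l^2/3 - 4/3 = (l - 2/3)*(l + 1)*(l + 2)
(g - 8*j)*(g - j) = g^2 - 9*g*j + 8*j^2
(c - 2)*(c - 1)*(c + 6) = c^3 + 3*c^2 - 16*c + 12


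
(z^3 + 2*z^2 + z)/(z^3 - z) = (z + 1)/(z - 1)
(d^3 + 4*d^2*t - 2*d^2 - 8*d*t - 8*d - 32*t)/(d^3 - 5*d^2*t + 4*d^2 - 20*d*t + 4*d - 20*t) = (-d^2 - 4*d*t + 4*d + 16*t)/(-d^2 + 5*d*t - 2*d + 10*t)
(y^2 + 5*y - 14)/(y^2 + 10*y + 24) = (y^2 + 5*y - 14)/(y^2 + 10*y + 24)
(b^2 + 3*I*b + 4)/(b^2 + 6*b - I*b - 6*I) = (b + 4*I)/(b + 6)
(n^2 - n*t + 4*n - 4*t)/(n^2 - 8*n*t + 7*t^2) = (-n - 4)/(-n + 7*t)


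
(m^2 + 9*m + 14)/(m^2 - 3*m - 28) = (m^2 + 9*m + 14)/(m^2 - 3*m - 28)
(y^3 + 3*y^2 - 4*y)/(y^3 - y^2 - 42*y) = (-y^2 - 3*y + 4)/(-y^2 + y + 42)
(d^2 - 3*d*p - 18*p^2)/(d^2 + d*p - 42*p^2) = (d + 3*p)/(d + 7*p)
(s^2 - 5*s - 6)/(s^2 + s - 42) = (s + 1)/(s + 7)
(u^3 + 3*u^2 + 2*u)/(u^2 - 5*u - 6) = u*(u + 2)/(u - 6)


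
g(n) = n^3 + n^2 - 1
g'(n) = 3*n^2 + 2*n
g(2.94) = 33.06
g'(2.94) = 31.81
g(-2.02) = -5.16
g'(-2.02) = 8.20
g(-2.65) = -12.59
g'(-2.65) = 15.77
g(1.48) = 4.43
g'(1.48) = 9.53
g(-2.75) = -14.23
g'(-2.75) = 17.19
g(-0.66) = -0.85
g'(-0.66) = -0.01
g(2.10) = 12.67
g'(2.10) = 17.43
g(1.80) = 8.07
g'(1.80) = 13.32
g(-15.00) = -3151.00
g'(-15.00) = 645.00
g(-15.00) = -3151.00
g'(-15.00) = 645.00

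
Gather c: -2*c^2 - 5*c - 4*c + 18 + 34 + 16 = -2*c^2 - 9*c + 68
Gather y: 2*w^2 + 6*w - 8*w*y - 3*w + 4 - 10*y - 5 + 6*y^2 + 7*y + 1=2*w^2 + 3*w + 6*y^2 + y*(-8*w - 3)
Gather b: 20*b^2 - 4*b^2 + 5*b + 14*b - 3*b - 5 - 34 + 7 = 16*b^2 + 16*b - 32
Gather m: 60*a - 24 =60*a - 24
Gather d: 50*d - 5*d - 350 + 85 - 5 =45*d - 270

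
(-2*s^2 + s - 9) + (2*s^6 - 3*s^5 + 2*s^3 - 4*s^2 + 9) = 2*s^6 - 3*s^5 + 2*s^3 - 6*s^2 + s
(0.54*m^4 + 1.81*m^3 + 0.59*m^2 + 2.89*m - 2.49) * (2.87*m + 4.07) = 1.5498*m^5 + 7.3925*m^4 + 9.06*m^3 + 10.6956*m^2 + 4.616*m - 10.1343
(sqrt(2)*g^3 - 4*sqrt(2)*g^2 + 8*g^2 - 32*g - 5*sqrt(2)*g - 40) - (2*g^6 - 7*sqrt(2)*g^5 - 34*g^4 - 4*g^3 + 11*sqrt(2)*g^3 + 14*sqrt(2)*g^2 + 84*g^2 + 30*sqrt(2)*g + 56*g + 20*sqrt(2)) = -2*g^6 + 7*sqrt(2)*g^5 + 34*g^4 - 10*sqrt(2)*g^3 + 4*g^3 - 76*g^2 - 18*sqrt(2)*g^2 - 88*g - 35*sqrt(2)*g - 40 - 20*sqrt(2)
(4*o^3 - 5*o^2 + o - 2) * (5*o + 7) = 20*o^4 + 3*o^3 - 30*o^2 - 3*o - 14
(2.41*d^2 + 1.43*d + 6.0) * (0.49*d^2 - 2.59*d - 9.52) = 1.1809*d^4 - 5.5412*d^3 - 23.7069*d^2 - 29.1536*d - 57.12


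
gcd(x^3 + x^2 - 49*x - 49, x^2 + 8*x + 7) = x^2 + 8*x + 7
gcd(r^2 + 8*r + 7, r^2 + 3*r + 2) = r + 1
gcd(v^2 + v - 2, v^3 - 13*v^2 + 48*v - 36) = v - 1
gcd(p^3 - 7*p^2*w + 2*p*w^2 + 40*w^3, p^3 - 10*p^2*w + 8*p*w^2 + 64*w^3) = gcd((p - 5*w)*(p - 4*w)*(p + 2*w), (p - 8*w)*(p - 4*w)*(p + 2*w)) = p^2 - 2*p*w - 8*w^2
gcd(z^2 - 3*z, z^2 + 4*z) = z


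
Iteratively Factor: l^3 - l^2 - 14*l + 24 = (l - 3)*(l^2 + 2*l - 8) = (l - 3)*(l + 4)*(l - 2)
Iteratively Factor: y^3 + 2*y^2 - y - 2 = (y + 1)*(y^2 + y - 2) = (y - 1)*(y + 1)*(y + 2)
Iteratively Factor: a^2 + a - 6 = (a - 2)*(a + 3)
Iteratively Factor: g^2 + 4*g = (g + 4)*(g)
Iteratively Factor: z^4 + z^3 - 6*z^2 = (z + 3)*(z^3 - 2*z^2) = z*(z + 3)*(z^2 - 2*z) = z^2*(z + 3)*(z - 2)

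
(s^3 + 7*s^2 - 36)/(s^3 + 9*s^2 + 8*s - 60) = (s + 3)/(s + 5)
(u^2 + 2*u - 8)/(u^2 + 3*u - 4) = (u - 2)/(u - 1)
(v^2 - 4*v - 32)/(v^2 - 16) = (v - 8)/(v - 4)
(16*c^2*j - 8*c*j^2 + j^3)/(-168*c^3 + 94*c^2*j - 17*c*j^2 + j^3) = j*(-4*c + j)/(42*c^2 - 13*c*j + j^2)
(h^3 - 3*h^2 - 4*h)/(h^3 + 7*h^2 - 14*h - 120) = h*(h + 1)/(h^2 + 11*h + 30)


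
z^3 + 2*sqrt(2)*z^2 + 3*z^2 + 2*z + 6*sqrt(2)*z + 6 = (z + 3)*(z + sqrt(2))^2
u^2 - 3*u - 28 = (u - 7)*(u + 4)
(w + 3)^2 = w^2 + 6*w + 9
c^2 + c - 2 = (c - 1)*(c + 2)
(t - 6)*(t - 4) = t^2 - 10*t + 24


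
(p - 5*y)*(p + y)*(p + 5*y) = p^3 + p^2*y - 25*p*y^2 - 25*y^3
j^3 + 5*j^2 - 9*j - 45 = (j - 3)*(j + 3)*(j + 5)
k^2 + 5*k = k*(k + 5)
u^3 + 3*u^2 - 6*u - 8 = (u - 2)*(u + 1)*(u + 4)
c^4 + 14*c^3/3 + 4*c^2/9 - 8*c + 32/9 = (c - 2/3)^2*(c + 2)*(c + 4)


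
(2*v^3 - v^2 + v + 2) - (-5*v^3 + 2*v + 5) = 7*v^3 - v^2 - v - 3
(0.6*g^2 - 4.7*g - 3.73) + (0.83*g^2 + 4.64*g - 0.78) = 1.43*g^2 - 0.0600000000000005*g - 4.51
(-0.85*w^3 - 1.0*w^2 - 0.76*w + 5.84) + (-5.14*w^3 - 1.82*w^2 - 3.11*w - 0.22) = -5.99*w^3 - 2.82*w^2 - 3.87*w + 5.62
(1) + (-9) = -8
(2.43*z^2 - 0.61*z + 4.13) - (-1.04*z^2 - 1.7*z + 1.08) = 3.47*z^2 + 1.09*z + 3.05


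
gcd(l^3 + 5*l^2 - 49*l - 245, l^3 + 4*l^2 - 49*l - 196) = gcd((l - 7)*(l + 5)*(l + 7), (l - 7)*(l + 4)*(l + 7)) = l^2 - 49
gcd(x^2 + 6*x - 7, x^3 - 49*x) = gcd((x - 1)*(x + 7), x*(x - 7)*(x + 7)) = x + 7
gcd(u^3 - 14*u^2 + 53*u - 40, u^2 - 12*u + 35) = u - 5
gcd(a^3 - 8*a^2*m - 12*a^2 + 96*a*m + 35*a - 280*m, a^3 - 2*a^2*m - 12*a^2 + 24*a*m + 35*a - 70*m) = a^2 - 12*a + 35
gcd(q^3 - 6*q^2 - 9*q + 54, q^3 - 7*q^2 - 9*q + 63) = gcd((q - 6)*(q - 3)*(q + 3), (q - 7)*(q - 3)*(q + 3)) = q^2 - 9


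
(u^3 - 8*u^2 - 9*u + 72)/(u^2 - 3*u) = u - 5 - 24/u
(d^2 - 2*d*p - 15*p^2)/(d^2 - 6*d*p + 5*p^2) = (-d - 3*p)/(-d + p)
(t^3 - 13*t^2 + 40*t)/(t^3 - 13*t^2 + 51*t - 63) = t*(t^2 - 13*t + 40)/(t^3 - 13*t^2 + 51*t - 63)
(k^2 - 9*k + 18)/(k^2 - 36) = (k - 3)/(k + 6)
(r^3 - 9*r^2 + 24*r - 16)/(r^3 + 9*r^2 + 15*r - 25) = (r^2 - 8*r + 16)/(r^2 + 10*r + 25)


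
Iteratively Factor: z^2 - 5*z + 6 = (z - 2)*(z - 3)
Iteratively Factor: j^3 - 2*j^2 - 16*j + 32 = (j - 4)*(j^2 + 2*j - 8) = (j - 4)*(j - 2)*(j + 4)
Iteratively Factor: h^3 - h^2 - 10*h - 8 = (h + 2)*(h^2 - 3*h - 4) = (h - 4)*(h + 2)*(h + 1)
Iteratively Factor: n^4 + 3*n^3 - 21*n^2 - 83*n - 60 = (n - 5)*(n^3 + 8*n^2 + 19*n + 12) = (n - 5)*(n + 1)*(n^2 + 7*n + 12) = (n - 5)*(n + 1)*(n + 4)*(n + 3)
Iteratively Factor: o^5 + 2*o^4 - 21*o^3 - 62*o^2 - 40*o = (o + 1)*(o^4 + o^3 - 22*o^2 - 40*o) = o*(o + 1)*(o^3 + o^2 - 22*o - 40) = o*(o - 5)*(o + 1)*(o^2 + 6*o + 8) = o*(o - 5)*(o + 1)*(o + 4)*(o + 2)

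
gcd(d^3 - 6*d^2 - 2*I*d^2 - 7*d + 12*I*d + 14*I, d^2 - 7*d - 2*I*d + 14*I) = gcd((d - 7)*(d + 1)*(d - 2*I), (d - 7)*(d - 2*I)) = d^2 + d*(-7 - 2*I) + 14*I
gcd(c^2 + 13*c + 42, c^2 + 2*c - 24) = c + 6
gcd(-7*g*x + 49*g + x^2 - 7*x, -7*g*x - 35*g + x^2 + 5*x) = -7*g + x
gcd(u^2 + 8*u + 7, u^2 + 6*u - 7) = u + 7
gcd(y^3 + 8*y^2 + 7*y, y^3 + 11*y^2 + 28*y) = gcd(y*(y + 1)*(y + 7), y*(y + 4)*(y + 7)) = y^2 + 7*y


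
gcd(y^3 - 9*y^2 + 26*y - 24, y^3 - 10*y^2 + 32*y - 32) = y^2 - 6*y + 8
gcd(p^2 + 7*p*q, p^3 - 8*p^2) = p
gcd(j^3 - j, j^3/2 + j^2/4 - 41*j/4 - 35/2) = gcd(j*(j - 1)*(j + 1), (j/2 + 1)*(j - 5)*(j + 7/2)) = 1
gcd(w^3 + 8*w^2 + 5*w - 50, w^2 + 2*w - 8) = w - 2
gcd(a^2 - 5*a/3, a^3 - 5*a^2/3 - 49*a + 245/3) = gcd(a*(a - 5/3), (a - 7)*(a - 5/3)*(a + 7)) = a - 5/3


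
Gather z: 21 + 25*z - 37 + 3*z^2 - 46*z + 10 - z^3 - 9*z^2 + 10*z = -z^3 - 6*z^2 - 11*z - 6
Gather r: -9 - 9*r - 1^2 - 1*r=-10*r - 10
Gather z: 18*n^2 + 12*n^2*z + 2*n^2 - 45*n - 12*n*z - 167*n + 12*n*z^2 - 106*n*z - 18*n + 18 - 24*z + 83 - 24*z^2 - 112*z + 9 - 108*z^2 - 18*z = 20*n^2 - 230*n + z^2*(12*n - 132) + z*(12*n^2 - 118*n - 154) + 110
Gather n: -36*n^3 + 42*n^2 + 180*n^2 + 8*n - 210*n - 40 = -36*n^3 + 222*n^2 - 202*n - 40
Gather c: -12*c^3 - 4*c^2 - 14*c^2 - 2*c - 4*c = -12*c^3 - 18*c^2 - 6*c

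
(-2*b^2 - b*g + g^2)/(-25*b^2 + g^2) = (2*b^2 + b*g - g^2)/(25*b^2 - g^2)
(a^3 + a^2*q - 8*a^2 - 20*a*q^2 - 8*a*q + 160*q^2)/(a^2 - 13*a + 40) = (a^2 + a*q - 20*q^2)/(a - 5)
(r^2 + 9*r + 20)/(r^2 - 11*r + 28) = (r^2 + 9*r + 20)/(r^2 - 11*r + 28)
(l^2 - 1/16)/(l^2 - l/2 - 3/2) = (1 - 16*l^2)/(8*(-2*l^2 + l + 3))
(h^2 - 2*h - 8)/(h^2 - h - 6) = (h - 4)/(h - 3)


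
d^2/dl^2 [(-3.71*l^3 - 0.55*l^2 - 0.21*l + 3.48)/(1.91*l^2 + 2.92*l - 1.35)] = (-1.4210854715202e-14*l^5 - 5.6843418860808e-14*l^4 - 77.79564*l^3 + 155.412198*l^2 + 72.634176*l + 73.629714)/(6.967871*l^6 + 31.957356*l^5 + 34.081467*l^4 - 20.278232*l^3 - 24.088995*l^2 + 15.9651*l - 2.460375)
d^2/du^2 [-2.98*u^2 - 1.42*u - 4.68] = -5.96000000000000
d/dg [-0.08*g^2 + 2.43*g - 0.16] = 2.43 - 0.16*g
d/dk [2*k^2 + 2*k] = 4*k + 2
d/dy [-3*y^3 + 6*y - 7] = 6 - 9*y^2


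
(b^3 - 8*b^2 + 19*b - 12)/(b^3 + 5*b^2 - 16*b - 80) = (b^2 - 4*b + 3)/(b^2 + 9*b + 20)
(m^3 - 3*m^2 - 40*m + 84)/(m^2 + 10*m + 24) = (m^2 - 9*m + 14)/(m + 4)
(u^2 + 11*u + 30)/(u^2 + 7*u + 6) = (u + 5)/(u + 1)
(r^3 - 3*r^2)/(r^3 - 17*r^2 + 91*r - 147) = r^2/(r^2 - 14*r + 49)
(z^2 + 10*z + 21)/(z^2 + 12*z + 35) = (z + 3)/(z + 5)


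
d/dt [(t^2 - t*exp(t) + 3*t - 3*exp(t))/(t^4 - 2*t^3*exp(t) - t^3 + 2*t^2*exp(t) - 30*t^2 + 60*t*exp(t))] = (t*(-t*exp(t) + 2*t - 4*exp(t) + 3)*(t^3 - 2*t^2*exp(t) - t^2 + 2*t*exp(t) - 30*t + 60*exp(t)) + (t^2 - t*exp(t) + 3*t - 3*exp(t))*(2*t^3*exp(t) - 4*t^3 + 4*t^2*exp(t) + 3*t^2 - 64*t*exp(t) + 60*t - 60*exp(t)))/(t^2*(t^3 - 2*t^2*exp(t) - t^2 + 2*t*exp(t) - 30*t + 60*exp(t))^2)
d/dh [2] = 0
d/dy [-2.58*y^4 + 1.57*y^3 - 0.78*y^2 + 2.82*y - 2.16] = -10.32*y^3 + 4.71*y^2 - 1.56*y + 2.82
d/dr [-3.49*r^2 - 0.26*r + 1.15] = -6.98*r - 0.26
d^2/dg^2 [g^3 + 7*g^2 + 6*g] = 6*g + 14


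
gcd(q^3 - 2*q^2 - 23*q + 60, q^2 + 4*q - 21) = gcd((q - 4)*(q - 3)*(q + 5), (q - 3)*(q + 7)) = q - 3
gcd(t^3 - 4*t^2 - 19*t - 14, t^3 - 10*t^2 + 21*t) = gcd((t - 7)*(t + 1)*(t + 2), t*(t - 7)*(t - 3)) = t - 7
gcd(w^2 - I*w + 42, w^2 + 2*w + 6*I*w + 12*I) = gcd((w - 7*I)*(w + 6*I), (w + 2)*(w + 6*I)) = w + 6*I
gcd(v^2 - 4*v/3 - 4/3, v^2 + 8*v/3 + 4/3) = v + 2/3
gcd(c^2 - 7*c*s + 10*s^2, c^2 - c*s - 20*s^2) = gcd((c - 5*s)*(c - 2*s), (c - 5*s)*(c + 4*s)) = -c + 5*s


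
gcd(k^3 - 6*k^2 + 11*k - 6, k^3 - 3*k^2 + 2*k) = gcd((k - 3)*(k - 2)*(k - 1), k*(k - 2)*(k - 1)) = k^2 - 3*k + 2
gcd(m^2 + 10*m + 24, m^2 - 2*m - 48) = m + 6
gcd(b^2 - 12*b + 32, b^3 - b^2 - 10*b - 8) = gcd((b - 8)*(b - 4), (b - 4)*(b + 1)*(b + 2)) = b - 4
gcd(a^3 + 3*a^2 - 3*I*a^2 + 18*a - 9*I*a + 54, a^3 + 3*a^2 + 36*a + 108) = a^2 + a*(3 - 6*I) - 18*I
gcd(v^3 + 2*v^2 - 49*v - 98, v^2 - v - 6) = v + 2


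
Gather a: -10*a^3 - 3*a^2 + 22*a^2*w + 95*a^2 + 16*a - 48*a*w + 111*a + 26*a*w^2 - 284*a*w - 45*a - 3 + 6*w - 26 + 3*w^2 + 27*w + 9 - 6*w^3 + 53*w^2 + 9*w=-10*a^3 + a^2*(22*w + 92) + a*(26*w^2 - 332*w + 82) - 6*w^3 + 56*w^2 + 42*w - 20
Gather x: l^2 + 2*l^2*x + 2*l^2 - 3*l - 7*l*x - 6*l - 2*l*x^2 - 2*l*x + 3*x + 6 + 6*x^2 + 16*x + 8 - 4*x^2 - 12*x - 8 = 3*l^2 - 9*l + x^2*(2 - 2*l) + x*(2*l^2 - 9*l + 7) + 6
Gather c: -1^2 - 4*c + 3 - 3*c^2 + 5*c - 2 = -3*c^2 + c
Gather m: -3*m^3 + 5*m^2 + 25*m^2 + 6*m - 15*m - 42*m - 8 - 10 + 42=-3*m^3 + 30*m^2 - 51*m + 24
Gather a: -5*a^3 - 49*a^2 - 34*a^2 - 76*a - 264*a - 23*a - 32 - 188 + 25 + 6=-5*a^3 - 83*a^2 - 363*a - 189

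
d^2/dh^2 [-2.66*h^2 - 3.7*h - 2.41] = -5.32000000000000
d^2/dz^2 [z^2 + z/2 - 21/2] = 2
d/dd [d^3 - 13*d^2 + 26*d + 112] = 3*d^2 - 26*d + 26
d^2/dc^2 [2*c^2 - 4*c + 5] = 4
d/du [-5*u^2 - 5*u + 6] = -10*u - 5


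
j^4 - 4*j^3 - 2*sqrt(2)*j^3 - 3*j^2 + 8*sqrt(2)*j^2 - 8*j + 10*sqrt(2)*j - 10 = (j - 5)*(j + 1)*(j - sqrt(2))^2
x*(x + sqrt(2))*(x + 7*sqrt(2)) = x^3 + 8*sqrt(2)*x^2 + 14*x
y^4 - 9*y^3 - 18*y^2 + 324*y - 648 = (y - 6)^2*(y - 3)*(y + 6)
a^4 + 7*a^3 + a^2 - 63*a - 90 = (a - 3)*(a + 2)*(a + 3)*(a + 5)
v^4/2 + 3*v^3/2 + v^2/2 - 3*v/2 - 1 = (v/2 + 1/2)*(v - 1)*(v + 1)*(v + 2)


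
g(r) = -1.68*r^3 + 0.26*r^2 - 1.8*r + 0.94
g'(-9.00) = -414.72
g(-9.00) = 1262.92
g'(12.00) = -721.32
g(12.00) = -2886.26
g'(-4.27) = -95.91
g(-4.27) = 144.16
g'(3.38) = -57.62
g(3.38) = -67.05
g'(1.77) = -16.67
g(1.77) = -10.75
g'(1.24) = -8.90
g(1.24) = -4.10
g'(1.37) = -10.55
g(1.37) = -5.36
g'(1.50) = -12.36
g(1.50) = -6.84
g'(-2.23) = -28.02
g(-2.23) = 24.88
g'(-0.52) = -3.43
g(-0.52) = 2.18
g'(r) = -5.04*r^2 + 0.52*r - 1.8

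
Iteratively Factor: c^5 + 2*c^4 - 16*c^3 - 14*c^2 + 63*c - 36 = (c - 1)*(c^4 + 3*c^3 - 13*c^2 - 27*c + 36) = (c - 1)*(c + 4)*(c^3 - c^2 - 9*c + 9) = (c - 1)*(c + 3)*(c + 4)*(c^2 - 4*c + 3) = (c - 1)^2*(c + 3)*(c + 4)*(c - 3)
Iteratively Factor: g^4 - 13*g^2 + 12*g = (g - 3)*(g^3 + 3*g^2 - 4*g) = (g - 3)*(g - 1)*(g^2 + 4*g) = (g - 3)*(g - 1)*(g + 4)*(g)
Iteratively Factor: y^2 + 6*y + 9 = (y + 3)*(y + 3)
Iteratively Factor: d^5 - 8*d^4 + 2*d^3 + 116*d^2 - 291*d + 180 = (d - 3)*(d^4 - 5*d^3 - 13*d^2 + 77*d - 60) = (d - 3)^2*(d^3 - 2*d^2 - 19*d + 20) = (d - 5)*(d - 3)^2*(d^2 + 3*d - 4) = (d - 5)*(d - 3)^2*(d - 1)*(d + 4)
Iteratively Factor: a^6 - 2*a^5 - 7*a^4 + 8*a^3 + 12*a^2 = (a + 2)*(a^5 - 4*a^4 + a^3 + 6*a^2) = a*(a + 2)*(a^4 - 4*a^3 + a^2 + 6*a) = a^2*(a + 2)*(a^3 - 4*a^2 + a + 6) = a^2*(a - 3)*(a + 2)*(a^2 - a - 2) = a^2*(a - 3)*(a - 2)*(a + 2)*(a + 1)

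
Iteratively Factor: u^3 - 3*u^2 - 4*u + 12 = (u + 2)*(u^2 - 5*u + 6) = (u - 3)*(u + 2)*(u - 2)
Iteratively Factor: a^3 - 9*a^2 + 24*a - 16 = (a - 1)*(a^2 - 8*a + 16) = (a - 4)*(a - 1)*(a - 4)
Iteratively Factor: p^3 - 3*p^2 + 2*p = (p - 2)*(p^2 - p) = p*(p - 2)*(p - 1)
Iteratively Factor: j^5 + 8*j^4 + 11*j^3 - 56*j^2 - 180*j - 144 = (j - 3)*(j^4 + 11*j^3 + 44*j^2 + 76*j + 48) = (j - 3)*(j + 3)*(j^3 + 8*j^2 + 20*j + 16) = (j - 3)*(j + 3)*(j + 4)*(j^2 + 4*j + 4) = (j - 3)*(j + 2)*(j + 3)*(j + 4)*(j + 2)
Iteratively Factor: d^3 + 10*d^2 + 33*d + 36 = (d + 4)*(d^2 + 6*d + 9) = (d + 3)*(d + 4)*(d + 3)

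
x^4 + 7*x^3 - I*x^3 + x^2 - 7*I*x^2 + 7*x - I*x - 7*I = (x + 7)*(x - I)^2*(x + I)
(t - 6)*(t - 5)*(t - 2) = t^3 - 13*t^2 + 52*t - 60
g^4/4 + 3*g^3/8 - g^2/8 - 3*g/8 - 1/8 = (g/2 + 1/2)^2*(g - 1)*(g + 1/2)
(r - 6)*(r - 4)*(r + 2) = r^3 - 8*r^2 + 4*r + 48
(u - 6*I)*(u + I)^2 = u^3 - 4*I*u^2 + 11*u + 6*I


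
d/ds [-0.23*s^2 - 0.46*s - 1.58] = -0.46*s - 0.46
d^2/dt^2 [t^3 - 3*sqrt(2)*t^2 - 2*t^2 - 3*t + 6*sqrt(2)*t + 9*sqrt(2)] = 6*t - 6*sqrt(2) - 4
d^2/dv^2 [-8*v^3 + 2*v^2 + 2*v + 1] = 4 - 48*v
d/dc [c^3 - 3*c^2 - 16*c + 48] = 3*c^2 - 6*c - 16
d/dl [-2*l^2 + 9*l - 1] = 9 - 4*l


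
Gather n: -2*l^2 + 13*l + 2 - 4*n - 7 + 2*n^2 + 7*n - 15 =-2*l^2 + 13*l + 2*n^2 + 3*n - 20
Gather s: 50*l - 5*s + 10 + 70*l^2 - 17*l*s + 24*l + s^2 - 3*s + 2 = 70*l^2 + 74*l + s^2 + s*(-17*l - 8) + 12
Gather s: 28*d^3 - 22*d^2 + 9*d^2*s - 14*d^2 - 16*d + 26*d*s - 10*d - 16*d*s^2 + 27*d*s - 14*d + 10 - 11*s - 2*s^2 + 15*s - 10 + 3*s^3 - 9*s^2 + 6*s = 28*d^3 - 36*d^2 - 40*d + 3*s^3 + s^2*(-16*d - 11) + s*(9*d^2 + 53*d + 10)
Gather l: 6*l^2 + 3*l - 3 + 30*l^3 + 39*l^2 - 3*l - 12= 30*l^3 + 45*l^2 - 15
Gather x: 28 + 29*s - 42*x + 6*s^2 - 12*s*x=6*s^2 + 29*s + x*(-12*s - 42) + 28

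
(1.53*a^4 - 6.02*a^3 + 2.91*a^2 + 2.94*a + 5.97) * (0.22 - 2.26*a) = -3.4578*a^5 + 13.9418*a^4 - 7.901*a^3 - 6.0042*a^2 - 12.8454*a + 1.3134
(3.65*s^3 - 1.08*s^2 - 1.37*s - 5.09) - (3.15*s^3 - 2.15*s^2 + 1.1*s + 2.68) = 0.5*s^3 + 1.07*s^2 - 2.47*s - 7.77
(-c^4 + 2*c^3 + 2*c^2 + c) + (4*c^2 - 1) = -c^4 + 2*c^3 + 6*c^2 + c - 1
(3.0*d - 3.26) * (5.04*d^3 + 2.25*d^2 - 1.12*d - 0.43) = 15.12*d^4 - 9.6804*d^3 - 10.695*d^2 + 2.3612*d + 1.4018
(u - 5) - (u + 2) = -7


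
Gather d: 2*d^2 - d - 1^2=2*d^2 - d - 1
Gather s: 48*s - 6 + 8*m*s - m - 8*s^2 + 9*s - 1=-m - 8*s^2 + s*(8*m + 57) - 7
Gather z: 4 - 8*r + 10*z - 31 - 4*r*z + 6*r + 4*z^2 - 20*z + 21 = -2*r + 4*z^2 + z*(-4*r - 10) - 6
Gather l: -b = -b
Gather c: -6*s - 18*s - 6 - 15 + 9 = -24*s - 12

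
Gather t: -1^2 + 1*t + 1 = t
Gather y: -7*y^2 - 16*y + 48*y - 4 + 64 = -7*y^2 + 32*y + 60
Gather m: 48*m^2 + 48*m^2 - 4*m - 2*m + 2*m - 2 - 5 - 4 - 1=96*m^2 - 4*m - 12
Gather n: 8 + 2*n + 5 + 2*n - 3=4*n + 10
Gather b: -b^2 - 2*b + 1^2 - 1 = -b^2 - 2*b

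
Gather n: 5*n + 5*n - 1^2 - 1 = 10*n - 2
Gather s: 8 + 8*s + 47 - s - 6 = 7*s + 49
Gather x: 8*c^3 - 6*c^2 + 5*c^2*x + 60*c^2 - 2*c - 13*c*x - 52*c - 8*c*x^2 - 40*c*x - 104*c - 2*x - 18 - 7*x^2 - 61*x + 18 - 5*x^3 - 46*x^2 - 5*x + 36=8*c^3 + 54*c^2 - 158*c - 5*x^3 + x^2*(-8*c - 53) + x*(5*c^2 - 53*c - 68) + 36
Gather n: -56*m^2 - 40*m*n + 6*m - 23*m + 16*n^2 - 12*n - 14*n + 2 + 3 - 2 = -56*m^2 - 17*m + 16*n^2 + n*(-40*m - 26) + 3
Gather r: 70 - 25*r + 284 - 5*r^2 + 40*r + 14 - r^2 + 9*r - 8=-6*r^2 + 24*r + 360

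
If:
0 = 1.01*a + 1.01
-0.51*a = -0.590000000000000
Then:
No Solution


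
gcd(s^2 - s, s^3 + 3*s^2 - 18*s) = s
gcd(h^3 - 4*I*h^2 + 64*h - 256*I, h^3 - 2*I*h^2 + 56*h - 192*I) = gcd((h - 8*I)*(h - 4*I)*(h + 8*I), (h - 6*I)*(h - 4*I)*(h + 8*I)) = h^2 + 4*I*h + 32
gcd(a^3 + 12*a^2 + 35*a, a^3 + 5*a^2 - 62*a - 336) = a + 7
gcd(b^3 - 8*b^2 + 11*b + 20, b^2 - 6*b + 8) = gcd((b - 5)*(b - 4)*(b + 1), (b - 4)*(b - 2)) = b - 4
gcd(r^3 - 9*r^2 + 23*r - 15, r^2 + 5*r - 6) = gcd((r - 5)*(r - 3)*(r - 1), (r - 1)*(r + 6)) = r - 1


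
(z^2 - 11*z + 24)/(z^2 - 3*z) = (z - 8)/z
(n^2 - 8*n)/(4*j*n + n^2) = (n - 8)/(4*j + n)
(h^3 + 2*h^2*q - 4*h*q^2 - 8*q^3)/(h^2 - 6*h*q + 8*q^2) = (-h^2 - 4*h*q - 4*q^2)/(-h + 4*q)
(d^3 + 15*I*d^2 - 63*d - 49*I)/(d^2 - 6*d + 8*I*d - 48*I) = (d^3 + 15*I*d^2 - 63*d - 49*I)/(d^2 + d*(-6 + 8*I) - 48*I)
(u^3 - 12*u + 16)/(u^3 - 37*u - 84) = (-u^3 + 12*u - 16)/(-u^3 + 37*u + 84)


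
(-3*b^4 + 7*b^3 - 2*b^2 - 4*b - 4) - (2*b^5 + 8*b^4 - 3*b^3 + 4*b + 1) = -2*b^5 - 11*b^4 + 10*b^3 - 2*b^2 - 8*b - 5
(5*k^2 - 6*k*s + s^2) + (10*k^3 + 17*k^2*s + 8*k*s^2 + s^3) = 10*k^3 + 17*k^2*s + 5*k^2 + 8*k*s^2 - 6*k*s + s^3 + s^2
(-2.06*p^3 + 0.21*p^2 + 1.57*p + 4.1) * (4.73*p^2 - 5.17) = -9.7438*p^5 + 0.9933*p^4 + 18.0763*p^3 + 18.3073*p^2 - 8.1169*p - 21.197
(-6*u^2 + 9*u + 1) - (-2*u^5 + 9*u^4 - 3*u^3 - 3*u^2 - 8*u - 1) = 2*u^5 - 9*u^4 + 3*u^3 - 3*u^2 + 17*u + 2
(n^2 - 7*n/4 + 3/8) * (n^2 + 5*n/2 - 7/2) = n^4 + 3*n^3/4 - 15*n^2/2 + 113*n/16 - 21/16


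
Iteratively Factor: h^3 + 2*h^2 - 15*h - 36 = (h + 3)*(h^2 - h - 12) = (h - 4)*(h + 3)*(h + 3)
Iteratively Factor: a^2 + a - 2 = (a - 1)*(a + 2)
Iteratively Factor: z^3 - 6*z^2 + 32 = (z + 2)*(z^2 - 8*z + 16) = (z - 4)*(z + 2)*(z - 4)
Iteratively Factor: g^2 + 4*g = (g)*(g + 4)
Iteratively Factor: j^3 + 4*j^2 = (j)*(j^2 + 4*j) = j^2*(j + 4)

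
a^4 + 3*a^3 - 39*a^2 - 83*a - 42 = (a - 6)*(a + 1)^2*(a + 7)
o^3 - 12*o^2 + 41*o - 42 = (o - 7)*(o - 3)*(o - 2)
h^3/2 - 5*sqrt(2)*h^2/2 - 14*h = h*(h/2 + sqrt(2))*(h - 7*sqrt(2))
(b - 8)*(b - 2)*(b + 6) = b^3 - 4*b^2 - 44*b + 96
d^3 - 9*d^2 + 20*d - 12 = (d - 6)*(d - 2)*(d - 1)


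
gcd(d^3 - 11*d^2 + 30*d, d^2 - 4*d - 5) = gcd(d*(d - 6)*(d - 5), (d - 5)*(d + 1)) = d - 5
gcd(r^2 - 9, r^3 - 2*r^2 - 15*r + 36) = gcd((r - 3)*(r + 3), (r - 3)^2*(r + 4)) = r - 3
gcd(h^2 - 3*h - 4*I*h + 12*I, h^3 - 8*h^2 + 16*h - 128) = h - 4*I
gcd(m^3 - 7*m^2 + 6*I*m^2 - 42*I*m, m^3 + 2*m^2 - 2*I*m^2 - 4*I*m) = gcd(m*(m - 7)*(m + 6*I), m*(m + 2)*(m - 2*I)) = m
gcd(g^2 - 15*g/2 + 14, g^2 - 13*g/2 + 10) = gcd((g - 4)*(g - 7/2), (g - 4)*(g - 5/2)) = g - 4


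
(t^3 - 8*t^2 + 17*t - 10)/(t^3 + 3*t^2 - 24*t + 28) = (t^2 - 6*t + 5)/(t^2 + 5*t - 14)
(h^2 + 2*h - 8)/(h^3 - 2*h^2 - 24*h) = (h - 2)/(h*(h - 6))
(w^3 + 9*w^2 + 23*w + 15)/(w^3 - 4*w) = (w^3 + 9*w^2 + 23*w + 15)/(w*(w^2 - 4))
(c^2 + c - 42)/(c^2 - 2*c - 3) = (-c^2 - c + 42)/(-c^2 + 2*c + 3)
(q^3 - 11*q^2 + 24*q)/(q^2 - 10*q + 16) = q*(q - 3)/(q - 2)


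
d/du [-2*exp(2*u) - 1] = -4*exp(2*u)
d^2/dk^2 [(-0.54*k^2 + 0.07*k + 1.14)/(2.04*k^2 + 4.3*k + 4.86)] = (3.5527136788005e-15*k^4 + 10.056384*k^3 + 60.588*k^2 + 55.836432*k - 8.88252000000001)/(8.489664*k^6 + 53.68464*k^5 + 173.834928*k^4 + 335.29852*k^3 + 414.136152*k^2 + 304.69284*k + 114.791256)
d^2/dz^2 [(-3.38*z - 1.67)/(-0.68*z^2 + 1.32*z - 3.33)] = ((6.652 - 13.7904*z)*(0.68*z^2 - 1.32*z + 3.33) + (1.36*z - 1.32)*(2.72*z - 2.64)*(3.38*z + 1.67))/(0.68*z^2 - 1.32*z + 3.33)^3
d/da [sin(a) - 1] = cos(a)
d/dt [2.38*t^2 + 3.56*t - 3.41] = 4.76*t + 3.56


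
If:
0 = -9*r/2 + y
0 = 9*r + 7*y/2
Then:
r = 0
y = 0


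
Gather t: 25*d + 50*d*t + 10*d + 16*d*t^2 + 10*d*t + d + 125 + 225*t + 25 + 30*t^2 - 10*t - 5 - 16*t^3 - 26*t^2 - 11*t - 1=36*d - 16*t^3 + t^2*(16*d + 4) + t*(60*d + 204) + 144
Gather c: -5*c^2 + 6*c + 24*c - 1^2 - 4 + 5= -5*c^2 + 30*c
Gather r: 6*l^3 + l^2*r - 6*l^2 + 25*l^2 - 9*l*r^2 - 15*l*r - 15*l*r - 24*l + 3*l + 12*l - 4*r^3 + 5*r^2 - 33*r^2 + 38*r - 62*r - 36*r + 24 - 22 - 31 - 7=6*l^3 + 19*l^2 - 9*l - 4*r^3 + r^2*(-9*l - 28) + r*(l^2 - 30*l - 60) - 36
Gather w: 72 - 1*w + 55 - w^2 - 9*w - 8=-w^2 - 10*w + 119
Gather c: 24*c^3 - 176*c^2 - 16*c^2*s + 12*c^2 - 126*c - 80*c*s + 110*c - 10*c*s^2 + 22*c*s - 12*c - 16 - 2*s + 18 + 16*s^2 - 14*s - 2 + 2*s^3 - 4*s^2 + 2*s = 24*c^3 + c^2*(-16*s - 164) + c*(-10*s^2 - 58*s - 28) + 2*s^3 + 12*s^2 - 14*s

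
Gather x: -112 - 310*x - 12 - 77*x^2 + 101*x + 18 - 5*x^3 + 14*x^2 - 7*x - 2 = -5*x^3 - 63*x^2 - 216*x - 108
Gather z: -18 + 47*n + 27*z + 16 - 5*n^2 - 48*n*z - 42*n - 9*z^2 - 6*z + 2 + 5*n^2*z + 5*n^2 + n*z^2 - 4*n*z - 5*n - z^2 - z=z^2*(n - 10) + z*(5*n^2 - 52*n + 20)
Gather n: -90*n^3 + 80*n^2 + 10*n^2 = -90*n^3 + 90*n^2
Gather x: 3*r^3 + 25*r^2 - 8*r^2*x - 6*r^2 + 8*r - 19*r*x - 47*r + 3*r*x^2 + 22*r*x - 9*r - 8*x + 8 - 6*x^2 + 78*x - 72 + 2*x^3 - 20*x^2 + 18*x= 3*r^3 + 19*r^2 - 48*r + 2*x^3 + x^2*(3*r - 26) + x*(-8*r^2 + 3*r + 88) - 64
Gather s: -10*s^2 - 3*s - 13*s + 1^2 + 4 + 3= -10*s^2 - 16*s + 8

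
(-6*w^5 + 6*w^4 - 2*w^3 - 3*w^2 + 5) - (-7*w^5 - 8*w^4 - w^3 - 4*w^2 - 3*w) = w^5 + 14*w^4 - w^3 + w^2 + 3*w + 5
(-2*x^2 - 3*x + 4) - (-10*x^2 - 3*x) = 8*x^2 + 4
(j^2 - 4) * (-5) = 20 - 5*j^2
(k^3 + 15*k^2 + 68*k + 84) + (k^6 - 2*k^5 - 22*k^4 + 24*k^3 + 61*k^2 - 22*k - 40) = k^6 - 2*k^5 - 22*k^4 + 25*k^3 + 76*k^2 + 46*k + 44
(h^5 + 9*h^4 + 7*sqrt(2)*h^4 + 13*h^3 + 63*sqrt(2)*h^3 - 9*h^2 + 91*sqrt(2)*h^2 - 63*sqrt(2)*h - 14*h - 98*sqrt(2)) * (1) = h^5 + 9*h^4 + 7*sqrt(2)*h^4 + 13*h^3 + 63*sqrt(2)*h^3 - 9*h^2 + 91*sqrt(2)*h^2 - 63*sqrt(2)*h - 14*h - 98*sqrt(2)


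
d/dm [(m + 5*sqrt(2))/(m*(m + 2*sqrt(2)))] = (-m^2 - 10*sqrt(2)*m - 20)/(m^2*(m^2 + 4*sqrt(2)*m + 8))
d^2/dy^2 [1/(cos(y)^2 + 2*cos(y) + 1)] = 2*(cos(y) - cos(2*y) + 2)/(cos(y) + 1)^4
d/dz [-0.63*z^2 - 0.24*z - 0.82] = -1.26*z - 0.24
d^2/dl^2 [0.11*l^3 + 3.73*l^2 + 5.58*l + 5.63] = 0.66*l + 7.46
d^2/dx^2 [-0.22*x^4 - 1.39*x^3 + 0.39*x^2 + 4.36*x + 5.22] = -2.64*x^2 - 8.34*x + 0.78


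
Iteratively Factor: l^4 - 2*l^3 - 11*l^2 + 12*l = (l - 4)*(l^3 + 2*l^2 - 3*l) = l*(l - 4)*(l^2 + 2*l - 3) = l*(l - 4)*(l - 1)*(l + 3)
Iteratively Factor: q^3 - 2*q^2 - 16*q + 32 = (q + 4)*(q^2 - 6*q + 8) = (q - 2)*(q + 4)*(q - 4)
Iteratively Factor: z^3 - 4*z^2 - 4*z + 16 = (z + 2)*(z^2 - 6*z + 8) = (z - 4)*(z + 2)*(z - 2)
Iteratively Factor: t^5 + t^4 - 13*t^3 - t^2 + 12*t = (t - 1)*(t^4 + 2*t^3 - 11*t^2 - 12*t) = (t - 1)*(t + 1)*(t^3 + t^2 - 12*t) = (t - 3)*(t - 1)*(t + 1)*(t^2 + 4*t) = (t - 3)*(t - 1)*(t + 1)*(t + 4)*(t)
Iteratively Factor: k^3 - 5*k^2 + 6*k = (k - 2)*(k^2 - 3*k) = k*(k - 2)*(k - 3)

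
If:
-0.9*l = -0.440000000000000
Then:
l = 0.49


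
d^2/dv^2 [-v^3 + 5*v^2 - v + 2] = 10 - 6*v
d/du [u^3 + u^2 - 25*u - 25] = 3*u^2 + 2*u - 25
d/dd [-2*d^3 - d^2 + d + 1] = -6*d^2 - 2*d + 1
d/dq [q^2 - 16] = 2*q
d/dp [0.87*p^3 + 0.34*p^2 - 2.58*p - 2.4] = 2.61*p^2 + 0.68*p - 2.58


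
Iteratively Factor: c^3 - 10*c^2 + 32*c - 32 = (c - 4)*(c^2 - 6*c + 8) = (c - 4)*(c - 2)*(c - 4)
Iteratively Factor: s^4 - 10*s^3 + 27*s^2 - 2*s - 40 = (s + 1)*(s^3 - 11*s^2 + 38*s - 40) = (s - 2)*(s + 1)*(s^2 - 9*s + 20) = (s - 5)*(s - 2)*(s + 1)*(s - 4)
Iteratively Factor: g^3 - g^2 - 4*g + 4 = (g - 1)*(g^2 - 4) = (g - 1)*(g + 2)*(g - 2)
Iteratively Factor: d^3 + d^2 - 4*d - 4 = (d + 2)*(d^2 - d - 2) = (d + 1)*(d + 2)*(d - 2)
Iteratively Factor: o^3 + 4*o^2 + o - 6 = (o + 3)*(o^2 + o - 2) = (o + 2)*(o + 3)*(o - 1)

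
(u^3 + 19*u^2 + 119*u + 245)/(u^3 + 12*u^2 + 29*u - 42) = (u^2 + 12*u + 35)/(u^2 + 5*u - 6)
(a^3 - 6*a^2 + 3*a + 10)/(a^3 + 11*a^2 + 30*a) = (a^3 - 6*a^2 + 3*a + 10)/(a*(a^2 + 11*a + 30))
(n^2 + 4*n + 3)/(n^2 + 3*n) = (n + 1)/n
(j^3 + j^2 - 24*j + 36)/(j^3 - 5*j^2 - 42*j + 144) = (j - 2)/(j - 8)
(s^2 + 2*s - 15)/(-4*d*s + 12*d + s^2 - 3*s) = (s + 5)/(-4*d + s)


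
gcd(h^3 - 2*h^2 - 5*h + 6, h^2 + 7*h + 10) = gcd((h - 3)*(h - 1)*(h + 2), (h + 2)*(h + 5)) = h + 2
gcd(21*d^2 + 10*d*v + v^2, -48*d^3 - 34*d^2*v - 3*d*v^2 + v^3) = 3*d + v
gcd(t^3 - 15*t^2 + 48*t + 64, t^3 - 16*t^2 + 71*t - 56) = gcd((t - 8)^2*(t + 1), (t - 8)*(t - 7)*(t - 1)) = t - 8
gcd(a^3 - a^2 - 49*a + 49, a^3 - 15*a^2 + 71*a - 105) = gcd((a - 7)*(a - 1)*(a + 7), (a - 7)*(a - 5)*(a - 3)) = a - 7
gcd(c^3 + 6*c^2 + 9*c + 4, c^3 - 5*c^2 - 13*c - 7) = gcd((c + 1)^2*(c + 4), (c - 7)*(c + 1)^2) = c^2 + 2*c + 1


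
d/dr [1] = 0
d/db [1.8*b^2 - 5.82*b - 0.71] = 3.6*b - 5.82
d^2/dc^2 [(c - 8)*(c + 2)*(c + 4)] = 6*c - 4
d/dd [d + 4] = 1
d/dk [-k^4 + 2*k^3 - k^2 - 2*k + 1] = -4*k^3 + 6*k^2 - 2*k - 2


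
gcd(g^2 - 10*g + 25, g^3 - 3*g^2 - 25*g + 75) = g - 5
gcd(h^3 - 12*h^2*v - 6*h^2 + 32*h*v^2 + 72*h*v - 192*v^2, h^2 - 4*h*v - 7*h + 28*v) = -h + 4*v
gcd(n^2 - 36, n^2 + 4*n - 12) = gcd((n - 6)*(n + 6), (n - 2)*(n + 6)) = n + 6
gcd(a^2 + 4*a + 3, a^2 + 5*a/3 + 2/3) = a + 1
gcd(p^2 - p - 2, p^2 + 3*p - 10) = p - 2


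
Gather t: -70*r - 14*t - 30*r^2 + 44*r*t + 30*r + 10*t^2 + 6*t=-30*r^2 - 40*r + 10*t^2 + t*(44*r - 8)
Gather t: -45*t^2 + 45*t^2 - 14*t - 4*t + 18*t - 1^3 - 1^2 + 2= 0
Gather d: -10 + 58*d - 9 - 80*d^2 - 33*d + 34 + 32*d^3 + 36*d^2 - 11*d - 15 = 32*d^3 - 44*d^2 + 14*d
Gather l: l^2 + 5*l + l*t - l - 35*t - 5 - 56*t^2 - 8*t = l^2 + l*(t + 4) - 56*t^2 - 43*t - 5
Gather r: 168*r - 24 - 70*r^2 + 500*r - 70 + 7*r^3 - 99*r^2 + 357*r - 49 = 7*r^3 - 169*r^2 + 1025*r - 143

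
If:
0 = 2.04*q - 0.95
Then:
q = 0.47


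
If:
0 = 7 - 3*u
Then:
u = 7/3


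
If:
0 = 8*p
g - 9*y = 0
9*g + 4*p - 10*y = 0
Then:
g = 0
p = 0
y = 0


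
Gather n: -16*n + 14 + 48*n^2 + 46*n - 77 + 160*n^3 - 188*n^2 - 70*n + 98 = 160*n^3 - 140*n^2 - 40*n + 35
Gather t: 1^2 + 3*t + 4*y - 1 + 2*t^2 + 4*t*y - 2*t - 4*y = 2*t^2 + t*(4*y + 1)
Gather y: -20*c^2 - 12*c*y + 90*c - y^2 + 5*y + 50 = -20*c^2 + 90*c - y^2 + y*(5 - 12*c) + 50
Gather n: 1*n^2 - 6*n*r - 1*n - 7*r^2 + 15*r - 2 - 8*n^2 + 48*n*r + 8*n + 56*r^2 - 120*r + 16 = -7*n^2 + n*(42*r + 7) + 49*r^2 - 105*r + 14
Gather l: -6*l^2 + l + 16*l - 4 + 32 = -6*l^2 + 17*l + 28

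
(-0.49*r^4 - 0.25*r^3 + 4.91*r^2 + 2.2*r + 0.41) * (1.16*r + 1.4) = -0.5684*r^5 - 0.976*r^4 + 5.3456*r^3 + 9.426*r^2 + 3.5556*r + 0.574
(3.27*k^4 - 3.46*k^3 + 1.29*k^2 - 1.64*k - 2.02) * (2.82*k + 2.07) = 9.2214*k^5 - 2.9883*k^4 - 3.5244*k^3 - 1.9545*k^2 - 9.0912*k - 4.1814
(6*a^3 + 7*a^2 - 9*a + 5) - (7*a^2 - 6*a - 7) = 6*a^3 - 3*a + 12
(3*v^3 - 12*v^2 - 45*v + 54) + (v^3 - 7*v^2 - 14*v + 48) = 4*v^3 - 19*v^2 - 59*v + 102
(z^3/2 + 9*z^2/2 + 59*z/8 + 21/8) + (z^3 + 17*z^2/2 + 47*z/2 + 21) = 3*z^3/2 + 13*z^2 + 247*z/8 + 189/8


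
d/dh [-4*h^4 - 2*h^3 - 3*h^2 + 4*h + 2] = -16*h^3 - 6*h^2 - 6*h + 4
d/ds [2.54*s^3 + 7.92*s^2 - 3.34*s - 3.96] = 7.62*s^2 + 15.84*s - 3.34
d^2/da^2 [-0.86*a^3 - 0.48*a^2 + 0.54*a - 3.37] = -5.16*a - 0.96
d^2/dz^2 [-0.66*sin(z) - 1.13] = 0.66*sin(z)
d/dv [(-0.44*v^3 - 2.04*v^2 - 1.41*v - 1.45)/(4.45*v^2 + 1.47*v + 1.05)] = (-1.958*v^4 - 1.2936*v^3 + 1.8897*v^2 + 8.621*v + 0.651)/(19.8025*v^4 + 13.083*v^3 + 11.5059*v^2 + 3.087*v + 1.1025)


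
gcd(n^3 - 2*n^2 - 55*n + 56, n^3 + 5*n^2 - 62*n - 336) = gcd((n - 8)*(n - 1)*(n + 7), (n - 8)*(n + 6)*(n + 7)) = n^2 - n - 56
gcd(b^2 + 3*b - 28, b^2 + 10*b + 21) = b + 7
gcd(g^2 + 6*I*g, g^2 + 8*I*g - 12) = g + 6*I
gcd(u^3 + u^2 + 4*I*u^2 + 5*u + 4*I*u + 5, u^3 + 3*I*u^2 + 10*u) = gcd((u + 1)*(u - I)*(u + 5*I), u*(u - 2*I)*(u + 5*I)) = u + 5*I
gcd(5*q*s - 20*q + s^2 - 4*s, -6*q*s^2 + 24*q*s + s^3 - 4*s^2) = s - 4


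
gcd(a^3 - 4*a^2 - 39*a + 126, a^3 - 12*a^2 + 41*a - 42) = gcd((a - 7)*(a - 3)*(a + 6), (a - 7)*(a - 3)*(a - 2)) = a^2 - 10*a + 21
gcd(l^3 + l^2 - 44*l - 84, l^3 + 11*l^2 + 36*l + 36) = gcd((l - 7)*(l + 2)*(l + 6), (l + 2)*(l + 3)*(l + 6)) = l^2 + 8*l + 12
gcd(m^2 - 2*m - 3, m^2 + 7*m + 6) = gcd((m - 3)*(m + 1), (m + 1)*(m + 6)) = m + 1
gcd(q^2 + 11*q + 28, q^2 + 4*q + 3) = 1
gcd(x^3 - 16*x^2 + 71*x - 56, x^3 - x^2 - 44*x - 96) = x - 8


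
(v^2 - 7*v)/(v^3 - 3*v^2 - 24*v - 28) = v/(v^2 + 4*v + 4)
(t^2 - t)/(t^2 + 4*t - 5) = t/(t + 5)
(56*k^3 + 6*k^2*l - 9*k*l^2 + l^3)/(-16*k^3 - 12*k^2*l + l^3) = (-7*k + l)/(2*k + l)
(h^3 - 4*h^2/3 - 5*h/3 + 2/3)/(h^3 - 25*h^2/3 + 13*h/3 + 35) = (3*h^3 - 4*h^2 - 5*h + 2)/(3*h^3 - 25*h^2 + 13*h + 105)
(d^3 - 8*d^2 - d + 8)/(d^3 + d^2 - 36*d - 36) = (d^2 - 9*d + 8)/(d^2 - 36)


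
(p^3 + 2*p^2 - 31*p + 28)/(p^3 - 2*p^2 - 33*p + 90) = (p^3 + 2*p^2 - 31*p + 28)/(p^3 - 2*p^2 - 33*p + 90)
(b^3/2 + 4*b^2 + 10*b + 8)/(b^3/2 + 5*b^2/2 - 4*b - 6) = (b^3 + 8*b^2 + 20*b + 16)/(b^3 + 5*b^2 - 8*b - 12)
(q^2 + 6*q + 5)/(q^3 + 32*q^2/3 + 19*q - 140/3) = 3*(q + 1)/(3*q^2 + 17*q - 28)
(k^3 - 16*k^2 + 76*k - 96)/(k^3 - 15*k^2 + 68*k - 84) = (k - 8)/(k - 7)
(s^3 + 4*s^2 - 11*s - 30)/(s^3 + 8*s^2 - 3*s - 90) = (s + 2)/(s + 6)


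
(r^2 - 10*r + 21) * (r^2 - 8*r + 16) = r^4 - 18*r^3 + 117*r^2 - 328*r + 336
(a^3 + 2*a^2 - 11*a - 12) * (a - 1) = a^4 + a^3 - 13*a^2 - a + 12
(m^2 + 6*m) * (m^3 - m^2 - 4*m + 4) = m^5 + 5*m^4 - 10*m^3 - 20*m^2 + 24*m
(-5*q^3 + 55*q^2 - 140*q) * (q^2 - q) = -5*q^5 + 60*q^4 - 195*q^3 + 140*q^2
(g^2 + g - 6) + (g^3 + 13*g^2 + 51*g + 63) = g^3 + 14*g^2 + 52*g + 57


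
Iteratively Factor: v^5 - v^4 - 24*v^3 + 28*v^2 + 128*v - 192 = (v + 3)*(v^4 - 4*v^3 - 12*v^2 + 64*v - 64) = (v - 2)*(v + 3)*(v^3 - 2*v^2 - 16*v + 32) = (v - 2)^2*(v + 3)*(v^2 - 16) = (v - 4)*(v - 2)^2*(v + 3)*(v + 4)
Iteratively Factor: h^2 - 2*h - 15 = (h + 3)*(h - 5)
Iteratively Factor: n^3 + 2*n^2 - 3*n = (n)*(n^2 + 2*n - 3) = n*(n - 1)*(n + 3)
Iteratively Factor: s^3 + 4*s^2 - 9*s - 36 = (s - 3)*(s^2 + 7*s + 12) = (s - 3)*(s + 3)*(s + 4)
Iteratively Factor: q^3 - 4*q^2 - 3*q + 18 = (q - 3)*(q^2 - q - 6) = (q - 3)^2*(q + 2)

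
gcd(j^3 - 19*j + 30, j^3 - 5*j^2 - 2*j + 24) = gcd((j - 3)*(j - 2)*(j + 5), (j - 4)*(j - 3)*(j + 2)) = j - 3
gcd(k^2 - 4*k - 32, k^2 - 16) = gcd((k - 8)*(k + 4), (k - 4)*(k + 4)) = k + 4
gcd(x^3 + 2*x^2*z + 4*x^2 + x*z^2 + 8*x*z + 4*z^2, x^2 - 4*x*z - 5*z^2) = x + z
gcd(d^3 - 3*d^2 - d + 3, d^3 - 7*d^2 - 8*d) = d + 1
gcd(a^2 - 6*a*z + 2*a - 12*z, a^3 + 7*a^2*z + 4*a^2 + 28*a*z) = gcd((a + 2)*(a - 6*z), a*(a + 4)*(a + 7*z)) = 1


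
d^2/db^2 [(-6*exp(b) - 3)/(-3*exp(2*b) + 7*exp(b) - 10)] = (54*exp(4*b) + 234*exp(3*b) - 1269*exp(2*b) + 207*exp(b) + 810)*exp(b)/(27*exp(6*b) - 189*exp(5*b) + 711*exp(4*b) - 1603*exp(3*b) + 2370*exp(2*b) - 2100*exp(b) + 1000)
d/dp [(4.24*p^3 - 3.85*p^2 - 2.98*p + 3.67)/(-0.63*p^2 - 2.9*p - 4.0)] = (-2.6712*p^4 - 24.592*p^3 - 41.5924*p^2 + 35.4242*p + 22.563)/(0.3969*p^4 + 3.654*p^3 + 13.45*p^2 + 23.2*p + 16.0)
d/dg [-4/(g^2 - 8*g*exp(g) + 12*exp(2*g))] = 8*(-4*g*exp(g) + g + 12*exp(2*g) - 4*exp(g))/(g^2 - 8*g*exp(g) + 12*exp(2*g))^2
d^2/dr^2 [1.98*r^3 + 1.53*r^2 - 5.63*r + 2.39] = 11.88*r + 3.06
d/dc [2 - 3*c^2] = -6*c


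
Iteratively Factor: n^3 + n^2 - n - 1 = (n + 1)*(n^2 - 1) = (n - 1)*(n + 1)*(n + 1)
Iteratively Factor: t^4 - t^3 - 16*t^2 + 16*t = (t - 1)*(t^3 - 16*t) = (t - 4)*(t - 1)*(t^2 + 4*t) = t*(t - 4)*(t - 1)*(t + 4)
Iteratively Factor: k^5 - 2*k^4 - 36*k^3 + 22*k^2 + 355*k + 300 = (k - 5)*(k^4 + 3*k^3 - 21*k^2 - 83*k - 60) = (k - 5)^2*(k^3 + 8*k^2 + 19*k + 12) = (k - 5)^2*(k + 4)*(k^2 + 4*k + 3) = (k - 5)^2*(k + 3)*(k + 4)*(k + 1)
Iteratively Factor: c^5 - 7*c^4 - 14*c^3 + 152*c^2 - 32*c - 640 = (c + 4)*(c^4 - 11*c^3 + 30*c^2 + 32*c - 160) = (c - 4)*(c + 4)*(c^3 - 7*c^2 + 2*c + 40) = (c - 4)*(c + 2)*(c + 4)*(c^2 - 9*c + 20) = (c - 5)*(c - 4)*(c + 2)*(c + 4)*(c - 4)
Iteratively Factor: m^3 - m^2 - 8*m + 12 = (m - 2)*(m^2 + m - 6) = (m - 2)^2*(m + 3)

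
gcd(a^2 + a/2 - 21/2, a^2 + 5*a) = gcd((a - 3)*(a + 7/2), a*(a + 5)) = 1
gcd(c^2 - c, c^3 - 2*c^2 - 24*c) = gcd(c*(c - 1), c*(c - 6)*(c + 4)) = c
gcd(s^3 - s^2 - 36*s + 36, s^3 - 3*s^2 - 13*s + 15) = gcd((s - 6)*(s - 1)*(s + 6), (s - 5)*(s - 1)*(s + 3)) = s - 1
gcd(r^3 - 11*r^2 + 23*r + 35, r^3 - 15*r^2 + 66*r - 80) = r - 5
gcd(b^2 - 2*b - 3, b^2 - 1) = b + 1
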